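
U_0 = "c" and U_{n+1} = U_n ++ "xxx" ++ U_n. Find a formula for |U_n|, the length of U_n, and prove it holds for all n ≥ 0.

Claim: |U_n| = 2^{n+2} − 3.

Base case: |U_0| = 1, and 2^{0+2} − 3 = 1.
Assume |U_j| = 2^{j+2} − 3.
Then |U_{j+1}| = |U_j| + 3 + |U_j| = 2|U_j| + 3 = 2(2^{j+2} − 3) + 3 = 2^{j+3} − 6 + 3 = 2^{j+3} − 3.
So the formula holds for j+1, and by induction |U_n| = 2^{n+2} − 3 for all n ≥ 0.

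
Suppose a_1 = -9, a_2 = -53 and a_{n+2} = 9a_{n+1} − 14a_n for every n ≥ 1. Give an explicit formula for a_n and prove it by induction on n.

Claim: a_n = -7^n − 2^n.

Base cases: a_1 = -9 and -7^1 − 2^1 = -9; a_2 = -53 and -7^2 − 2^2 = -53.
Assume a_j = -7^j − 2^j for all 1 ≤ j ≤ k, where k ≥ 2.
Then a_{k+1} = 9a_k − 14a_{k−1} = 9·(-7^k − 2^k) − 14·(-7^{k−1} − 2^{k−1}) = -(9·7 − 14)7^{k−1} − (9·2 − 14)2^{k−1} = -49·7^{k−1} − 4·2^{k−1} = -7^{k+1} − 2^{k+1}.
This completes the inductive step, so a_n = -7^n − 2^n for all n ≥ 1.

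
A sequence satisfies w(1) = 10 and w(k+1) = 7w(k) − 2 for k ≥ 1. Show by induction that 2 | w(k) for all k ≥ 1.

Base case: w(1) = 10 = 2·5, so 2 | w(1).
Assume 2 | w(r), so w(r) = 2t for some integer t.
Then w(r+1) = 7w(r) − 2 = 7·(2t) − 2 = 2(7t − 1), so 2 | w(r+1).
Hence 2 | w(k) for every k ≥ 1, by induction.

2 | w(k)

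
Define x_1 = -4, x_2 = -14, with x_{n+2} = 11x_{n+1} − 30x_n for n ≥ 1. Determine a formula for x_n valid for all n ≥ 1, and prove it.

Claim: x_n = 6^n − 2·5^n.

Base cases: x_1 = -4 and 6^1 − 2·5^1 = -4; x_2 = -14 and 6^2 − 2·5^2 = -14.
Assume x_j = 6^j − 2·5^j for all 1 ≤ j ≤ m, where m ≥ 2.
Then x_{m+1} = 11x_m − 30x_{m−1} = 11·(6^m − 2·5^m) − 30·(6^{m−1} − 2·5^{m−1}) = (11·6 − 30)6^{m−1} − 2·(11·5 − 30)5^{m−1} = 36·6^{m−1} − 50·5^{m−1} = 6^{m+1} − 2·5^{m+1}.
By strong induction, x_n = 6^n − 2·5^n for all n ≥ 1.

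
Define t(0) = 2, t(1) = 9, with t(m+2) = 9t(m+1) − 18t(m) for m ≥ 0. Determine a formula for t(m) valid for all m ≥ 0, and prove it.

Claim: t(m) = 6^m + 3^m.

Base cases: t(0) = 2 and 6^0 + 3^0 = 2; t(1) = 9 and 6^1 + 3^1 = 9.
Assume t(i) = 6^i + 3^i for all 0 ≤ i ≤ j, where j ≥ 1.
Then t(j+1) = 9t(j) − 18t(j−1) = 9·(6^j + 3^j) − 18·(6^{j−1} + 3^{j−1}) = (9·6 − 18)6^{j−1} + (9·3 − 18)3^{j−1} = 36·6^{j−1} + 9·3^{j−1} = 6^{j+1} + 3^{j+1}.
So the formula holds for j+1, and by strong induction t(m) = 6^m + 3^m for all m ≥ 0.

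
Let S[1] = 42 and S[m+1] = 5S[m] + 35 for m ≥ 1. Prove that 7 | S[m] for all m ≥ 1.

Base case: S[1] = 42 = 7·6, so 7 | S[1].
Assume 7 | S[j], so S[j] = 7t for some integer t.
Then S[j+1] = 5S[j] + 35 = 5·(7t) + 35 = 7(5t + 5), so 7 | S[j+1].
So the property holds for j+1, and by induction 7 | S[m] for all m ≥ 1.

7 | S[m]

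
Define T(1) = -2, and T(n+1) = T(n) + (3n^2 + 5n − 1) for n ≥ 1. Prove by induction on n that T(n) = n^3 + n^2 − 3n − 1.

Base case: T(1) = -2, and 1^3 + 1^2 − 3·1 − 1 = -2.
Assume T(k) = k^3 + k^2 − 3k − 1.
Then T(k+1) = T(k) + (3k^2 + 5k − 1) = (k^3 + k^2 − 3k − 1) + (3k^2 + 5k − 1) = k^3 + 4k^2 + 2k − 2,
and (k+1)^3 + (k+1)^2 − 3·(k+1) − 1 = k^3 + 4k^2 + 2k − 2.
Hence T(n) = n^3 + n^2 − 3n − 1 for every n ≥ 1, by induction.

T(n) = n^3 + n^2 − 3n − 1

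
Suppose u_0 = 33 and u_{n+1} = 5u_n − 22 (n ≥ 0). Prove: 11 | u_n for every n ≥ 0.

Base case: u_0 = 33 = 11·3, so 11 | u_0.
Assume 11 | u_k, so u_k = 11t for some integer t.
Then u_{k+1} = 5u_k − 22 = 5·(11t) − 22 = 11(5t − 2), so 11 | u_{k+1}.
This completes the inductive step, so 11 | u_n for all n ≥ 0.

11 | u_n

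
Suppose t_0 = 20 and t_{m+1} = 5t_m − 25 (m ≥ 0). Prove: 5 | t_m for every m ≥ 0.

Base case: t_0 = 20 = 5·4, so 5 | t_0.
Assume 5 | t_r, so t_r = 5s for some integer s.
Then t_{r+1} = 5t_r − 25 = 5·(5s) − 25 = 5(5s − 5), so 5 | t_{r+1}.
So the property holds for r+1, and by induction 5 | t_m for all m ≥ 0.

5 | t_m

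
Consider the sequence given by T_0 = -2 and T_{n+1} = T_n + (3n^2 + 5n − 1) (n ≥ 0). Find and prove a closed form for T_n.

Claim: T_n = n^3 + n^2 − 3n − 2.

Base case: T_0 = -2, and 0^3 + 0^2 − 3·0 − 2 = -2.
Assume T_j = j^3 + j^2 − 3j − 2.
Then T_{j+1} = T_j + (3j^2 + 5j − 1) = (j^3 + j^2 − 3j − 2) + (3j^2 + 5j − 1) = j^3 + 4j^2 + 2j − 3,
and (j+1)^3 + (j+1)^2 − 3·(j+1) − 2 = j^3 + 4j^2 + 2j − 3.
Hence T_n = n^3 + n^2 − 3n − 2 for every n ≥ 0, by induction.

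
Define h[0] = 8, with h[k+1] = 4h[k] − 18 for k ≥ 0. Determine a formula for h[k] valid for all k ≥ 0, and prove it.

Claim: h[k] = 2·4^k + 6.

Base case: h[0] = 8, and 2·4^0 + 6 = 2 + 6 = 8.
Assume h[r] = 2·4^r + 6 for some r ≥ 0.
Then h[r+1] = 4h[r] − 18 = 4·(2·4^r + 6) − 18 = 8·4^r + 24 − 18 = 2·4^{r+1} + 6.
This completes the inductive step, so h[k] = 2·4^k + 6 for all k ≥ 0.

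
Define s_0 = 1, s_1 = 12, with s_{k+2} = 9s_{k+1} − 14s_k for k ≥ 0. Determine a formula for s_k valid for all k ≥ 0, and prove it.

Claim: s_k = 2·7^k − 2^k.

Base cases: s_0 = 1 and 2·7^0 − 2^0 = 1; s_1 = 12 and 2·7^1 − 2^1 = 12.
Assume s_j = 2·7^j − 2^j for all 0 ≤ j ≤ r, where r ≥ 1.
Then s_{r+1} = 9s_r − 14s_{r−1} = 9·(2·7^r − 2^r) − 14·(2·7^{r−1} − 2^{r−1}) = 2·(9·7 − 14)7^{r−1} − (9·2 − 14)2^{r−1} = 98·7^{r−1} − 4·2^{r−1} = 2·7^{r+1} − 2^{r+1}.
Hence s_k = 2·7^k − 2^k for every k ≥ 0, by strong induction.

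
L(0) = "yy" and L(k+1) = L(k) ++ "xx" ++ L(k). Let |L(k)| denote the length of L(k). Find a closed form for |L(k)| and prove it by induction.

Claim: |L(k)| = 2^{k+2} − 2.

Base case: |L(0)| = 2, and 2^{0+2} − 2 = 2.
Assume |L(r)| = 2^{r+2} − 2.
Then |L(r+1)| = |L(r)| + 2 + |L(r)| = 2|L(r)| + 2 = 2(2^{r+2} − 2) + 2 = 2^{r+3} − 4 + 2 = 2^{r+3} − 2.
Hence |L(k)| = 2^{k+2} − 2 for every k ≥ 0, by induction.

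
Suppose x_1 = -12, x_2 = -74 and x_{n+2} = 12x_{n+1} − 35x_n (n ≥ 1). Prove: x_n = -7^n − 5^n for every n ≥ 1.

Base cases: x_1 = -12 and -7^1 − 5^1 = -12; x_2 = -74 and -7^2 − 5^2 = -74.
Assume x_i = -7^i − 5^i for all 1 ≤ i ≤ j, where j ≥ 2.
Then x_{j+1} = 12x_j − 35x_{j−1} = 12·(-7^j − 5^j) − 35·(-7^{j−1} − 5^{j−1}) = -(12·7 − 35)7^{j−1} − (12·5 − 35)5^{j−1} = -49·7^{j−1} − 25·5^{j−1} = -7^{j+1} − 5^{j+1}.
Hence x_n = -7^n − 5^n for every n ≥ 1, by strong induction.

x_n = -7^n − 5^n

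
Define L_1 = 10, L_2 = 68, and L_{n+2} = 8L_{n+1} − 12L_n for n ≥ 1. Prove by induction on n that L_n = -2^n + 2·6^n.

Base cases: L_1 = 10 and -2^1 + 2·6^1 = 10; L_2 = 68 and -2^2 + 2·6^2 = 68.
Assume L_j = -2^j + 2·6^j for all 1 ≤ j ≤ k, where k ≥ 2.
Then L_{k+1} = 8L_k − 12L_{k−1} = 8·(-2^k + 2·6^k) − 12·(-2^{k−1} + 2·6^{k−1}) = -(8·2 − 12)2^{k−1} + 2·(8·6 − 12)6^{k−1} = -4·2^{k−1} + 72·6^{k−1} = -2^{k+1} + 2·6^{k+1}.
This completes the inductive step, so L_n = -2^n + 2·6^n for all n ≥ 1.

L_n = -2^n + 2·6^n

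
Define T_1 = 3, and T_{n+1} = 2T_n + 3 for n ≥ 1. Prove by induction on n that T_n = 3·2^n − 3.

Base case: T_1 = 3, and 3·2^1 − 3 = 6 − 3 = 3.
Assume T_k = 3·2^k − 3 for some k ≥ 1.
Then T_{k+1} = 2T_k + 3 = 2·(3·2^k − 3) + 3 = 6·2^k − 6 + 3 = 3·2^{k+1} − 3.
Hence T_n = 3·2^n − 3 for every n ≥ 1, by induction.

T_n = 3·2^n − 3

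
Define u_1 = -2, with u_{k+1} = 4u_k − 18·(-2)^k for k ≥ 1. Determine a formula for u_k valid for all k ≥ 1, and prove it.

Claim: u_k = 4^k + 3·(-2)^k.

Base case: u_1 = -2, and 4^1 + 3·(-2)^1 = 4 − 6 = -2.
Assume u_r = 4^r + 3·(-2)^r for some r ≥ 1.
Then u_{r+1} = 4u_r − 18·(-2)^r = 4·(4^r + 3·(-2)^r) − 18·(-2)^r = 4^{r+1} + 12·(-2)^r − 18·(-2)^r = 4^{r+1} − 6·(-2)^r = 4^{r+1} + 3·(-2)^{r+1}.
This completes the inductive step, so u_k = 4^k + 3·(-2)^k for all k ≥ 1.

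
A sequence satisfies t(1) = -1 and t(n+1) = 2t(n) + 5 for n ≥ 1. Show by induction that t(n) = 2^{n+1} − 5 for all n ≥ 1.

Base case: t(1) = -1, and 2^{1+1} − 5 = 4 − 5 = -1.
Assume t(k) = 2^{k+1} − 5 for some k ≥ 1.
Then t(k+1) = 2t(k) + 5 = 2·(2^{k+1} − 5) + 5 = 2^{k+2} − 10 + 5 = 2^{k+2} − 5.
This completes the inductive step, so t(n) = 2^{n+1} − 5 for all n ≥ 1.

t(n) = 2^{n+1} − 5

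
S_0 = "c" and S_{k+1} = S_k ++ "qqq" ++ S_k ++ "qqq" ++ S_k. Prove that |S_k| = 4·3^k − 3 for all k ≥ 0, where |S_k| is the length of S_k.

Base case: |S_0| = 1, and 4·3^0 − 3 = 1.
Assume |S_r| = 4·3^r − 3.
Then |S_{r+1}| = 3|S_r| + 6 = 3(4·3^r − 3) + 6 = 4·3^{r+1} − 9 + 6 = 4·3^{r+1} − 3.
So the formula holds for r+1, and by induction |S_k| = 4·3^k − 3 for all k ≥ 0.

|S_k| = 4·3^k − 3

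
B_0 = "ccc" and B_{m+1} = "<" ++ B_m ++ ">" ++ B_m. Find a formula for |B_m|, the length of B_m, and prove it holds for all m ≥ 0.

Claim: |B_m| = 5·2^m − 2.

Base case: |B_0| = 3, and 5·2^0 − 2 = 3.
Assume |B_j| = 5·2^j − 2.
Then |B_{j+1}| = 1 + |B_j| + 1 + |B_j| = 2|B_j| + 2 = 2(5·2^j − 2) + 2 = 5·2^{j+1} − 4 + 2 = 5·2^{j+1} − 2.
So the formula holds for j+1, and by induction |B_m| = 5·2^m − 2 for all m ≥ 0.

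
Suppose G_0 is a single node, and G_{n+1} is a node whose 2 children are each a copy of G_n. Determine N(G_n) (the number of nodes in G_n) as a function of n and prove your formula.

Claim: N(G_n) = 2^{n+1} − 1.

Base case: N(G_0) = 1, and 2^{0+1} − 1 = 1.
Assume N(G_r) = 2^{r+1} − 1.
Then N(G_{r+1}) = 1 + 2N(G_r) = 1 + 2(2^{r+1} − 1) = 2^{r+2} − 2 + 1 = 2^{r+2} − 1.
By induction, N(G_n) = 2^{n+1} − 1 for all n ≥ 0.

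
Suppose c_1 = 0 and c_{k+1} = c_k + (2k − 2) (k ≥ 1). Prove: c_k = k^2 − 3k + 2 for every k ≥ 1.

Base case: c_1 = 0, and 1^2 − 3·1 + 2 = 0.
Assume c_j = j^2 − 3j + 2.
Then c_{j+1} = c_j + (2j − 2) = (j^2 − 3j + 2) + (2j − 2) = j^2 − j,
and (j+1)^2 − 3·(j+1) + 2 = j^2 − j.
This completes the inductive step, so c_k = k^2 − 3k + 2 for all k ≥ 1.

c_k = k^2 − 3k + 2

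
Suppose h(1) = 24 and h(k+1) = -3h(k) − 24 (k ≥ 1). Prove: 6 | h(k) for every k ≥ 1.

Base case: h(1) = 24 = 6·4, so 6 | h(1).
Assume 6 | h(r), so h(r) = 6t for some integer t.
Then h(r+1) = -3h(r) − 24 = -3·(6t) − 24 = 6(-3t − 4), so 6 | h(r+1).
Hence 6 | h(k) for every k ≥ 1, by induction.

6 | h(k)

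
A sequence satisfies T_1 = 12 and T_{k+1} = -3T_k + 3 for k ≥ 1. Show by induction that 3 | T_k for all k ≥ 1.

Base case: T_1 = 12 = 3·4, so 3 | T_1.
Assume 3 | T_j, so T_j = 3t for some integer t.
Then T_{j+1} = -3T_j + 3 = -3·(3t) + 3 = 3(-3t + 1), so 3 | T_{j+1}.
So the property holds for j+1, and by induction 3 | T_k for all k ≥ 1.

3 | T_k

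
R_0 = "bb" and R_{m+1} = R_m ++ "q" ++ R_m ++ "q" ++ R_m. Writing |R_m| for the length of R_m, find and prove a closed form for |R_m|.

Claim: |R_m| = 3^{m+1} − 1.

Base case: |R_0| = 2, and 3^{0+1} − 1 = 2.
Assume |R_j| = 3^{j+1} − 1.
Then |R_{j+1}| = 3|R_j| + 2 = 3(3^{j+1} − 1) + 2 = 3^{j+2} − 3 + 2 = 3^{j+2} − 1.
So the formula holds for j+1, and by induction |R_m| = 3^{m+1} − 1 for all m ≥ 0.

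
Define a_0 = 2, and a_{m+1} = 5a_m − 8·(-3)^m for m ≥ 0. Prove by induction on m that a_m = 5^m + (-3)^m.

Base case: a_0 = 2, and 5^0 + (-3)^0 = 1 + 1 = 2.
Assume a_j = 5^j + (-3)^j for some j ≥ 0.
Then a_{j+1} = 5a_j − 8·(-3)^j = 5·(5^j + (-3)^j) − 8·(-3)^j = 5^{j+1} + 5·(-3)^j − 8·(-3)^j = 5^{j+1} − 3·(-3)^j = 5^{j+1} + (-3)^{j+1}.
By induction, a_m = 5^m + (-3)^m for all m ≥ 0.

a_m = 5^m + (-3)^m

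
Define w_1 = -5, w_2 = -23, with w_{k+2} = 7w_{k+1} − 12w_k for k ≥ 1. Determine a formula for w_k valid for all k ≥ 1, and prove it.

Claim: w_k = 3^k − 2·4^k.

Base cases: w_1 = -5 and 3^1 − 2·4^1 = -5; w_2 = -23 and 3^2 − 2·4^2 = -23.
Assume w_j = 3^j − 2·4^j for all 1 ≤ j ≤ r, where r ≥ 2.
Then w_{r+1} = 7w_r − 12w_{r−1} = 7·(3^r − 2·4^r) − 12·(3^{r−1} − 2·4^{r−1}) = (7·3 − 12)3^{r−1} − 2·(7·4 − 12)4^{r−1} = 9·3^{r−1} − 32·4^{r−1} = 3^{r+1} − 2·4^{r+1}.
This completes the inductive step, so w_k = 3^k − 2·4^k for all k ≥ 1.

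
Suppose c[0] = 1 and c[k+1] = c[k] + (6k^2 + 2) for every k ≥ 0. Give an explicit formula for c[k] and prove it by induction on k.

Claim: c[k] = 2k^3 − 3k^2 + 3k + 1.

Base case: c[0] = 1, and 2·0^3 − 3·0^2 + 3·0 + 1 = 1.
Assume c[j] = 2j^3 − 3j^2 + 3j + 1.
Then c[j+1] = c[j] + (6j^2 + 2) = (2j^3 − 3j^2 + 3j + 1) + (6j^2 + 2) = 2j^3 + 3j^2 + 3j + 3,
and 2·(j+1)^3 − 3·(j+1)^2 + 3·(j+1) + 1 = 2j^3 + 3j^2 + 3j + 3.
This completes the inductive step, so c[k] = 2k^3 − 3k^2 + 3k + 1 for all k ≥ 0.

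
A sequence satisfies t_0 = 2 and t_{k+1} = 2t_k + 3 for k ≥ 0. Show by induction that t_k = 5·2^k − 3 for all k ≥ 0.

Base case: t_0 = 2, and 5·2^0 − 3 = 5 − 3 = 2.
Assume t_j = 5·2^j − 3 for some j ≥ 0.
Then t_{j+1} = 2t_j + 3 = 2·(5·2^j − 3) + 3 = 10·2^j − 6 + 3 = 5·2^{j+1} − 3.
Hence t_k = 5·2^k − 3 for every k ≥ 0, by induction.

t_k = 5·2^k − 3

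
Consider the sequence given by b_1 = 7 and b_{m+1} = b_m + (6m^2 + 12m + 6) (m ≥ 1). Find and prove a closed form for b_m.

Claim: b_m = 2m^3 + 3m^2 + m + 1.

Base case: b_1 = 7, and 2·1^3 + 3·1^2 + 1 + 1 = 7.
Assume b_j = 2j^3 + 3j^2 + j + 1.
Then b_{j+1} = b_j + (6j^2 + 12j + 6) = (2j^3 + 3j^2 + j + 1) + (6j^2 + 12j + 6) = 2j^3 + 9j^2 + 13j + 7,
and 2·(j+1)^3 + 3·(j+1)^2 + (j+1) + 1 = 2j^3 + 9j^2 + 13j + 7.
By induction, b_m = 2m^3 + 3m^2 + m + 1 for all m ≥ 1.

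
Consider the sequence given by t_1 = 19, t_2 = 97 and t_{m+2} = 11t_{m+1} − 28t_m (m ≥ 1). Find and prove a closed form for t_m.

Claim: t_m = 3·4^m + 7^m.

Base cases: t_1 = 19 and 3·4^1 + 7^1 = 19; t_2 = 97 and 3·4^2 + 7^2 = 97.
Assume t_i = 3·4^i + 7^i for all 1 ≤ i ≤ j, where j ≥ 2.
Then t_{j+1} = 11t_j − 28t_{j−1} = 11·(3·4^j + 7^j) − 28·(3·4^{j−1} + 7^{j−1}) = 3·(11·4 − 28)4^{j−1} + (11·7 − 28)7^{j−1} = 48·4^{j−1} + 49·7^{j−1} = 3·4^{j+1} + 7^{j+1}.
By strong induction, t_m = 3·4^m + 7^m for all m ≥ 1.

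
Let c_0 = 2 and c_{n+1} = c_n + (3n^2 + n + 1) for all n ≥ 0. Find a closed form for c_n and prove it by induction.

Claim: c_n = n^3 − n^2 + n + 2.

Base case: c_0 = 2, and 0^3 − 0^2 + 0 + 2 = 2.
Assume c_j = j^3 − j^2 + j + 2.
Then c_{j+1} = c_j + (3j^2 + j + 1) = (j^3 − j^2 + j + 2) + (3j^2 + j + 1) = j^3 + 2j^2 + 2j + 3,
and (j+1)^3 − (j+1)^2 + (j+1) + 2 = j^3 + 2j^2 + 2j + 3.
Hence c_n = n^3 − n^2 + n + 2 for every n ≥ 0, by induction.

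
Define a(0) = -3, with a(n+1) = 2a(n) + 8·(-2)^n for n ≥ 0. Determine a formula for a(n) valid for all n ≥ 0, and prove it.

Claim: a(n) = -2^n − 2·(-2)^n.

Base case: a(0) = -3, and -2^0 − 2·(-2)^0 = -1 − 2 = -3.
Assume a(r) = -2^r − 2·(-2)^r for some r ≥ 0.
Then a(r+1) = 2a(r) + 8·(-2)^r = 2·(-2^r − 2·(-2)^r) + 8·(-2)^r = -2^{r+1} − 4·(-2)^r + 8·(-2)^r = -2^{r+1} + 4·(-2)^r = -2^{r+1} − 2·(-2)^{r+1}.
This completes the inductive step, so a(n) = -2^n − 2·(-2)^n for all n ≥ 0.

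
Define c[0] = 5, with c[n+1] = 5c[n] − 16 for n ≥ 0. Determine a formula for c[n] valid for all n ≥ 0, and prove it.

Claim: c[n] = 5^n + 4.

Base case: c[0] = 5, and 5^0 + 4 = 1 + 4 = 5.
Assume c[m] = 5^m + 4 for some m ≥ 0.
Then c[m+1] = 5c[m] − 16 = 5·(5^m + 4) − 16 = 5^{m+1} + 20 − 16 = 5^{m+1} + 4.
Hence c[n] = 5^n + 4 for every n ≥ 0, by induction.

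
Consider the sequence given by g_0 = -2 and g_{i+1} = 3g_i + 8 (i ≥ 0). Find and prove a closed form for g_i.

Claim: g_i = 2·3^i − 4.

Base case: g_0 = -2, and 2·3^0 − 4 = 2 − 4 = -2.
Assume g_k = 2·3^k − 4 for some k ≥ 0.
Then g_{k+1} = 3g_k + 8 = 3·(2·3^k − 4) + 8 = 6·3^k − 12 + 8 = 2·3^{k+1} − 4.
By induction, g_i = 2·3^i − 4 for all i ≥ 0.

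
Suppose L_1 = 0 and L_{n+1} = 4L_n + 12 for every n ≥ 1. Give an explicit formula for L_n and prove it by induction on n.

Claim: L_n = 4^n − 4.

Base case: L_1 = 0, and 4^1 − 4 = 4 − 4 = 0.
Assume L_r = 4^r − 4 for some r ≥ 1.
Then L_{r+1} = 4L_r + 12 = 4·(4^r − 4) + 12 = 4^{r+1} − 16 + 12 = 4^{r+1} − 4.
Hence L_n = 4^n − 4 for every n ≥ 1, by induction.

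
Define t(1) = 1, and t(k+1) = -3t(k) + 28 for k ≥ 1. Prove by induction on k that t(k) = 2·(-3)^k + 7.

Base case: t(1) = 1, and 2·(-3)^1 + 7 = -6 + 7 = 1.
Assume t(j) = 2·(-3)^j + 7 for some j ≥ 1.
Then t(j+1) = -3t(j) + 28 = -3·(2·(-3)^j + 7) + 28 = -6·(-3)^j − 21 + 28 = 2·(-3)^{j+1} + 7.
By induction, t(k) = 2·(-3)^k + 7 for all k ≥ 1.

t(k) = 2·(-3)^k + 7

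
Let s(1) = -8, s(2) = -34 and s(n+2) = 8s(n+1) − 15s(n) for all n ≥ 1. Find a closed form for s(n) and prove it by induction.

Claim: s(n) = -5^n − 3^n.

Base cases: s(1) = -8 and -5^1 − 3^1 = -8; s(2) = -34 and -5^2 − 3^2 = -34.
Assume s(i) = -5^i − 3^i for all 1 ≤ i ≤ j, where j ≥ 2.
Then s(j+1) = 8s(j) − 15s(j−1) = 8·(-5^j − 3^j) − 15·(-5^{j−1} − 3^{j−1}) = -(8·5 − 15)5^{j−1} − (8·3 − 15)3^{j−1} = -25·5^{j−1} − 9·3^{j−1} = -5^{j+1} − 3^{j+1}.
By strong induction, s(n) = -5^n − 3^n for all n ≥ 1.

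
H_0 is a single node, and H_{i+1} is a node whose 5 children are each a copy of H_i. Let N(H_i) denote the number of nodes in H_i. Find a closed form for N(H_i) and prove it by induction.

Claim: N(H_i) = (5^{i+1} − 1)/4.

Base case: N(H_0) = 1, and (5^{0+1} − 1)/4 = 1.
Assume N(H_r) = (5^{r+1} − 1)/4.
Then N(H_{r+1}) = 1 + 5N(H_r) = 1 + 5·(5^{r+1} − 1)/4 = 1 + (5^{r+2} − 5)/4 = (4 + 5^{r+2} − 5)/4 = (5^{r+2} − 1)/4.
By induction, N(H_i) = (5^{i+1} − 1)/4 for all i ≥ 0.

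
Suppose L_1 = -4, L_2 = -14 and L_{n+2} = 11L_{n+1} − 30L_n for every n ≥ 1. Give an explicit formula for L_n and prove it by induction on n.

Claim: L_n = 6^n − 2·5^n.

Base cases: L_1 = -4 and 6^1 − 2·5^1 = -4; L_2 = -14 and 6^2 − 2·5^2 = -14.
Assume L_i = 6^i − 2·5^i for all 1 ≤ i ≤ j, where j ≥ 2.
Then L_{j+1} = 11L_j − 30L_{j−1} = 11·(6^j − 2·5^j) − 30·(6^{j−1} − 2·5^{j−1}) = (11·6 − 30)6^{j−1} − 2·(11·5 − 30)5^{j−1} = 36·6^{j−1} − 50·5^{j−1} = 6^{j+1} − 2·5^{j+1}.
So the formula holds for j+1, and by strong induction L_n = 6^n − 2·5^n for all n ≥ 1.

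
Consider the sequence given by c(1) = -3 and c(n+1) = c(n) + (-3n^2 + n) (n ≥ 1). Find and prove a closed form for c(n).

Claim: c(n) = -n^3 + 2n^2 − n − 3.

Base case: c(1) = -3, and -1^3 + 2·1^2 − 1 − 3 = -3.
Assume c(k) = -k^3 + 2k^2 − k − 3.
Then c(k+1) = c(k) + (-3k^2 + k) = (-k^3 + 2k^2 − k − 3) + (-3k^2 + k) = -k^3 − k^2 − 3,
and -(k+1)^3 + 2·(k+1)^2 − (k+1) − 3 = -k^3 − k^2 − 3.
By induction, c(n) = -n^3 + 2n^2 − n − 3 for all n ≥ 1.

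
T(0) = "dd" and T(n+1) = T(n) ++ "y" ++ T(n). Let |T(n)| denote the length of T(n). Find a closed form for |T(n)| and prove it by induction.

Claim: |T(n)| = 3·2^n − 1.

Base case: |T(0)| = 2, and 3·2^0 − 1 = 2.
Assume |T(k)| = 3·2^k − 1.
Then |T(k+1)| = |T(k)| + 1 + |T(k)| = 2|T(k)| + 1 = 2(3·2^k − 1) + 1 = 3·2^{k+1} − 2 + 1 = 3·2^{k+1} − 1.
So the formula holds for k+1, and by induction |T(n)| = 3·2^n − 1 for all n ≥ 0.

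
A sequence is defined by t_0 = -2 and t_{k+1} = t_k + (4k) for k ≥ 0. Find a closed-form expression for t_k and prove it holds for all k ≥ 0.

Claim: t_k = 2k^2 − 2k − 2.

Base case: t_0 = -2, and 2·0^2 − 2·0 − 2 = -2.
Assume t_m = 2m^2 − 2m − 2.
Then t_{m+1} = t_m + (4m) = (2m^2 − 2m − 2) + (4m) = 2m^2 + 2m − 2,
and 2·(m+1)^2 − 2·(m+1) − 2 = 2m^2 + 2m − 2.
By induction, t_k = 2k^2 − 2k − 2 for all k ≥ 0.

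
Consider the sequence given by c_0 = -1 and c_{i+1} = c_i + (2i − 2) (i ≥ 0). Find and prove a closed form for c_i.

Claim: c_i = i^2 − 3i − 1.

Base case: c_0 = -1, and 0^2 − 3·0 − 1 = -1.
Assume c_j = j^2 − 3j − 1.
Then c_{j+1} = c_j + (2j − 2) = (j^2 − 3j − 1) + (2j − 2) = j^2 − j − 3,
and (j+1)^2 − 3·(j+1) − 1 = j^2 − j − 3.
Hence c_i = i^2 − 3i − 1 for every i ≥ 0, by induction.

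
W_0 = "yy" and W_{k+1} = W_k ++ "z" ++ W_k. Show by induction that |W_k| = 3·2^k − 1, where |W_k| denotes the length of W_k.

Base case: |W_0| = 2, and 3·2^0 − 1 = 2.
Assume |W_j| = 3·2^j − 1.
Then |W_{j+1}| = |W_j| + 1 + |W_j| = 2|W_j| + 1 = 2(3·2^j − 1) + 1 = 3·2^{j+1} − 2 + 1 = 3·2^{j+1} − 1.
So the formula holds for j+1, and by induction |W_k| = 3·2^k − 1 for all k ≥ 0.

|W_k| = 3·2^k − 1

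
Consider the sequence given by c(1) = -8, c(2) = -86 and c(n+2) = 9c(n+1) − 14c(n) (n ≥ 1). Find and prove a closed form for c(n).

Claim: c(n) = 3·2^n − 2·7^n.

Base cases: c(1) = -8 and 3·2^1 − 2·7^1 = -8; c(2) = -86 and 3·2^2 − 2·7^2 = -86.
Assume c(j) = 3·2^j − 2·7^j for all 1 ≤ j ≤ m, where m ≥ 2.
Then c(m+1) = 9c(m) − 14c(m−1) = 9·(3·2^m − 2·7^m) − 14·(3·2^{m−1} − 2·7^{m−1}) = 3·(9·2 − 14)2^{m−1} − 2·(9·7 − 14)7^{m−1} = 12·2^{m−1} − 98·7^{m−1} = 3·2^{m+1} − 2·7^{m+1}.
By strong induction, c(n) = 3·2^n − 2·7^n for all n ≥ 1.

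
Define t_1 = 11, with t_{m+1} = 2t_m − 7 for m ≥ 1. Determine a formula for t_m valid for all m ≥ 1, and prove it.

Claim: t_m = 2^{m+1} + 7.

Base case: t_1 = 11, and 2^{1+1} + 7 = 4 + 7 = 11.
Assume t_r = 2^{r+1} + 7 for some r ≥ 1.
Then t_{r+1} = 2t_r − 7 = 2·(2^{r+1} + 7) − 7 = 2^{r+2} + 14 − 7 = 2^{r+2} + 7.
So the formula holds for r+1, and by induction t_m = 2^{m+1} + 7 for all m ≥ 1.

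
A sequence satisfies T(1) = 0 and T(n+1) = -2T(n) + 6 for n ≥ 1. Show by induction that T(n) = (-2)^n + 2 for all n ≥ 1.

Base case: T(1) = 0, and (-2)^1 + 2 = -2 + 2 = 0.
Assume T(j) = (-2)^j + 2 for some j ≥ 1.
Then T(j+1) = -2T(j) + 6 = -2·((-2)^j + 2) + 6 = -2·(-2)^j − 4 + 6 = (-2)^{j+1} + 2.
By induction, T(n) = (-2)^n + 2 for all n ≥ 1.

T(n) = (-2)^n + 2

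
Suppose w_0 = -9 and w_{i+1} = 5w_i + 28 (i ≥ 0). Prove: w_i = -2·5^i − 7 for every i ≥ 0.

Base case: w_0 = -9, and -2·5^0 − 7 = -2 − 7 = -9.
Assume w_r = -2·5^r − 7 for some r ≥ 0.
Then w_{r+1} = 5w_r + 28 = 5·(-2·5^r − 7) + 28 = -10·5^r − 35 + 28 = -2·5^{r+1} − 7.
Hence w_i = -2·5^i − 7 for every i ≥ 0, by induction.

w_i = -2·5^i − 7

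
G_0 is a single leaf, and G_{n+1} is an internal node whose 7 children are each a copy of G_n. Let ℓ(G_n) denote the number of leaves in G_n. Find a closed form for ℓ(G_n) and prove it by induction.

Claim: ℓ(G_n) = 7^n.

Base case: ℓ(G_0) = 1, and 7^0 = 1.
Assume ℓ(G_r) = 7^r.
Then ℓ(G_{r+1}) = 7·ℓ(G_r) = 7·7^r = 7^{r+1}.
Hence ℓ(G_n) = 7^n for every n ≥ 0, by induction.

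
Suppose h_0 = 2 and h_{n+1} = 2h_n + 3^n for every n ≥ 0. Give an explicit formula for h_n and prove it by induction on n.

Claim: h_n = 2^n + 3^n.

Base case: h_0 = 2, and 2^0 + 3^0 = 1 + 1 = 2.
Assume h_k = 2^k + 3^k for some k ≥ 0.
Then h_{k+1} = 2h_k + 3^k = 2·(2^k + 3^k) + 3^k = 2^{k+1} + 2·3^k + 3^k = 2^{k+1} + 3·3^k = 2^{k+1} + 3^{k+1}.
So the formula holds for k+1, and by induction h_n = 2^n + 3^n for all n ≥ 0.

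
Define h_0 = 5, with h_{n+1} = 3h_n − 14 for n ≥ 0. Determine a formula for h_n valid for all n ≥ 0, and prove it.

Claim: h_n = -2·3^n + 7.

Base case: h_0 = 5, and -2·3^0 + 7 = -2 + 7 = 5.
Assume h_m = -2·3^m + 7 for some m ≥ 0.
Then h_{m+1} = 3h_m − 14 = 3·(-2·3^m + 7) − 14 = -6·3^m + 21 − 14 = -2·3^{m+1} + 7.
By induction, h_n = -2·3^n + 7 for all n ≥ 0.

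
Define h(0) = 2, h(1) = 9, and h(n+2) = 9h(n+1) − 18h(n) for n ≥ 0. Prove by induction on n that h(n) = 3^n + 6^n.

Base cases: h(0) = 2 and 3^0 + 6^0 = 2; h(1) = 9 and 3^1 + 6^1 = 9.
Assume h(j) = 3^j + 6^j for all 0 ≤ j ≤ m, where m ≥ 1.
Then h(m+1) = 9h(m) − 18h(m−1) = 9·(3^m + 6^m) − 18·(3^{m−1} + 6^{m−1}) = (9·3 − 18)3^{m−1} + (9·6 − 18)6^{m−1} = 9·3^{m−1} + 36·6^{m−1} = 3^{m+1} + 6^{m+1}.
Hence h(n) = 3^n + 6^n for every n ≥ 0, by strong induction.

h(n) = 3^n + 6^n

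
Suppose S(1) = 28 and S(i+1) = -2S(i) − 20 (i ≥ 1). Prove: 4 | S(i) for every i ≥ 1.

Base case: S(1) = 28 = 4·7, so 4 | S(1).
Assume 4 | S(k), so S(k) = 4t for some integer t.
Then S(k+1) = -2S(k) − 20 = -2·(4t) − 20 = 4(-2t − 5), so 4 | S(k+1).
By induction, 4 | S(i) for all i ≥ 1.

4 | S(i)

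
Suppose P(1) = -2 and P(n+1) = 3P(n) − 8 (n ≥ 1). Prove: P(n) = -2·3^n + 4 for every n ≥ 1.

Base case: P(1) = -2, and -2·3^1 + 4 = -6 + 4 = -2.
Assume P(j) = -2·3^j + 4 for some j ≥ 1.
Then P(j+1) = 3P(j) − 8 = 3·(-2·3^j + 4) − 8 = -6·3^j + 12 − 8 = -2·3^{j+1} + 4.
By induction, P(n) = -2·3^n + 4 for all n ≥ 1.

P(n) = -2·3^n + 4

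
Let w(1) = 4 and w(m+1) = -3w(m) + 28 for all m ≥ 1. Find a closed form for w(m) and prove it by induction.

Claim: w(m) = (-3)^m + 7.

Base case: w(1) = 4, and (-3)^1 + 7 = -3 + 7 = 4.
Assume w(k) = (-3)^k + 7 for some k ≥ 1.
Then w(k+1) = -3w(k) + 28 = -3·((-3)^k + 7) + 28 = -3·(-3)^k − 21 + 28 = (-3)^{k+1} + 7.
By induction, w(m) = (-3)^m + 7 for all m ≥ 1.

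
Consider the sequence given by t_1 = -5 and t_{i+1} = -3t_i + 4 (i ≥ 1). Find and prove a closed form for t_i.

Claim: t_i = 2·(-3)^i + 1.

Base case: t_1 = -5, and 2·(-3)^1 + 1 = -6 + 1 = -5.
Assume t_k = 2·(-3)^k + 1 for some k ≥ 1.
Then t_{k+1} = -3t_k + 4 = -3·(2·(-3)^k + 1) + 4 = -6·(-3)^k − 3 + 4 = 2·(-3)^{k+1} + 1.
This completes the inductive step, so t_i = 2·(-3)^i + 1 for all i ≥ 1.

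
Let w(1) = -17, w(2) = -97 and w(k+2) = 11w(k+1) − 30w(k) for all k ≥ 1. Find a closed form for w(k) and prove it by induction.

Claim: w(k) = -5^k − 2·6^k.

Base cases: w(1) = -17 and -5^1 − 2·6^1 = -17; w(2) = -97 and -5^2 − 2·6^2 = -97.
Assume w(j) = -5^j − 2·6^j for all 1 ≤ j ≤ r, where r ≥ 2.
Then w(r+1) = 11w(r) − 30w(r−1) = 11·(-5^r − 2·6^r) − 30·(-5^{r−1} − 2·6^{r−1}) = -(11·5 − 30)5^{r−1} − 2·(11·6 − 30)6^{r−1} = -25·5^{r−1} − 72·6^{r−1} = -5^{r+1} − 2·6^{r+1}.
By strong induction, w(k) = -5^k − 2·6^k for all k ≥ 1.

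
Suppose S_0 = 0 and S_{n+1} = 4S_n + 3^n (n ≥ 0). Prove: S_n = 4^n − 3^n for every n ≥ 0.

Base case: S_0 = 0, and 4^0 − 3^0 = 1 − 1 = 0.
Assume S_r = 4^r − 3^r for some r ≥ 0.
Then S_{r+1} = 4S_r + 3^r = 4·(4^r − 3^r) + 3^r = 4^{r+1} − 4·3^r + 3^r = 4^{r+1} − 3·3^r = 4^{r+1} − 3^{r+1}.
So the formula holds for r+1, and by induction S_n = 4^n − 3^n for all n ≥ 0.

S_n = 4^n − 3^n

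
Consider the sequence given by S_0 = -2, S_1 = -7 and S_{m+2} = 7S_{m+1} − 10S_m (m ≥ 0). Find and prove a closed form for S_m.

Claim: S_m = -5^m − 2^m.

Base cases: S_0 = -2 and -5^0 − 2^0 = -2; S_1 = -7 and -5^1 − 2^1 = -7.
Assume S_j = -5^j − 2^j for all 0 ≤ j ≤ k, where k ≥ 1.
Then S_{k+1} = 7S_k − 10S_{k−1} = 7·(-5^k − 2^k) − 10·(-5^{k−1} − 2^{k−1}) = -(7·5 − 10)5^{k−1} − (7·2 − 10)2^{k−1} = -25·5^{k−1} − 4·2^{k−1} = -5^{k+1} − 2^{k+1}.
So the formula holds for k+1, and by strong induction S_m = -5^m − 2^m for all m ≥ 0.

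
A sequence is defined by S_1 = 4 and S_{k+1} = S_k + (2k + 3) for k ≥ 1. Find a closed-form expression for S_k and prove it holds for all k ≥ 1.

Claim: S_k = k^2 + 2k + 1.

Base case: S_1 = 4, and 1^2 + 2·1 + 1 = 4.
Assume S_m = m^2 + 2m + 1.
Then S_{m+1} = S_m + (2m + 3) = (m^2 + 2m + 1) + (2m + 3) = m^2 + 4m + 4,
and (m+1)^2 + 2·(m+1) + 1 = m^2 + 4m + 4.
By induction, S_k = k^2 + 2k + 1 for all k ≥ 1.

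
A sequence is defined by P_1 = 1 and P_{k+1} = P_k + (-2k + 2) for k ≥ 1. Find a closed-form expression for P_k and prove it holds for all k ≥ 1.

Claim: P_k = -k^2 + 3k − 1.

Base case: P_1 = 1, and -1^2 + 3·1 − 1 = 1.
Assume P_r = -r^2 + 3r − 1.
Then P_{r+1} = P_r + (-2r + 2) = (-r^2 + 3r − 1) + (-2r + 2) = -r^2 + r + 1,
and -(r+1)^2 + 3·(r+1) − 1 = -r^2 + r + 1.
By induction, P_k = -k^2 + 3k − 1 for all k ≥ 1.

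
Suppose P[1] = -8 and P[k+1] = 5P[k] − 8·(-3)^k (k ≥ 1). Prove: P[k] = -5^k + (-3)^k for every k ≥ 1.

Base case: P[1] = -8, and -5^1 + (-3)^1 = -5 − 3 = -8.
Assume P[m] = -5^m + (-3)^m for some m ≥ 1.
Then P[m+1] = 5P[m] − 8·(-3)^m = 5·(-5^m + (-3)^m) − 8·(-3)^m = -5^{m+1} + 5·(-3)^m − 8·(-3)^m = -5^{m+1} − 3·(-3)^m = -5^{m+1} + (-3)^{m+1}.
By induction, P[k] = -5^k + (-3)^k for all k ≥ 1.

P[k] = -5^k + (-3)^k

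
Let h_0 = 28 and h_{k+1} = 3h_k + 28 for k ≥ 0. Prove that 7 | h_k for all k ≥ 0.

Base case: h_0 = 28 = 7·4, so 7 | h_0.
Assume 7 | h_j, so h_j = 7t for some integer t.
Then h_{j+1} = 3h_j + 28 = 3·(7t) + 28 = 7(3t + 4), so 7 | h_{j+1}.
So the property holds for j+1, and by induction 7 | h_k for all k ≥ 0.

7 | h_k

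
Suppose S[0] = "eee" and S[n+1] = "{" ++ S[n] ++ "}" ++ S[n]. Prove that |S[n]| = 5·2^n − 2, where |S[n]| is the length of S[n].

Base case: |S[0]| = 3, and 5·2^0 − 2 = 3.
Assume |S[j]| = 5·2^j − 2.
Then |S[j+1]| = 1 + |S[j]| + 1 + |S[j]| = 2|S[j]| + 2 = 2(5·2^j − 2) + 2 = 5·2^{j+1} − 4 + 2 = 5·2^{j+1} − 2.
This completes the inductive step, so |S[n]| = 5·2^n − 2 for all n ≥ 0.

|S[n]| = 5·2^n − 2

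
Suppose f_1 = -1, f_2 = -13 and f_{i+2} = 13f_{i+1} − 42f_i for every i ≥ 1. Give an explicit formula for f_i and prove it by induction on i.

Claim: f_i = 6^i − 7^i.

Base cases: f_1 = -1 and 6^1 − 7^1 = -1; f_2 = -13 and 6^2 − 7^2 = -13.
Assume f_j = 6^j − 7^j for all 1 ≤ j ≤ m, where m ≥ 2.
Then f_{m+1} = 13f_m − 42f_{m−1} = 13·(6^m − 7^m) − 42·(6^{m−1} − 7^{m−1}) = (13·6 − 42)6^{m−1} − (13·7 − 42)7^{m−1} = 36·6^{m−1} − 49·7^{m−1} = 6^{m+1} − 7^{m+1}.
By strong induction, f_i = 6^i − 7^i for all i ≥ 1.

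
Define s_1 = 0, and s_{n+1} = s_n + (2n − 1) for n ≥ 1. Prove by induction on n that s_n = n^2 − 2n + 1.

Base case: s_1 = 0, and 1^2 − 2·1 + 1 = 0.
Assume s_m = m^2 − 2m + 1.
Then s_{m+1} = s_m + (2m − 1) = (m^2 − 2m + 1) + (2m − 1) = m^2,
and (m+1)^2 − 2·(m+1) + 1 = m^2.
Hence s_n = n^2 − 2n + 1 for every n ≥ 1, by induction.

s_n = n^2 − 2n + 1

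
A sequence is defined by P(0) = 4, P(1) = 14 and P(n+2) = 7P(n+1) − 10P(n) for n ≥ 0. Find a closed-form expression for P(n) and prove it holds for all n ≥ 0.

Claim: P(n) = 2·5^n + 2·2^n.

Base cases: P(0) = 4 and 2·5^0 + 2·2^0 = 4; P(1) = 14 and 2·5^1 + 2·2^1 = 14.
Assume P(j) = 2·5^j + 2·2^j for all 0 ≤ j ≤ r, where r ≥ 1.
Then P(r+1) = 7P(r) − 10P(r−1) = 7·(2·5^r + 2·2^r) − 10·(2·5^{r−1} + 2·2^{r−1}) = 2·(7·5 − 10)5^{r−1} + 2·(7·2 − 10)2^{r−1} = 50·5^{r−1} + 8·2^{r−1} = 2·5^{r+1} + 2·2^{r+1}.
Hence P(n) = 2·5^n + 2·2^n for every n ≥ 0, by strong induction.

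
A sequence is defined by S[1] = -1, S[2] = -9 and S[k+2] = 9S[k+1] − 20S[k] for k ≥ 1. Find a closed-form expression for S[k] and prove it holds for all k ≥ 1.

Claim: S[k] = -5^k + 4^k.

Base cases: S[1] = -1 and -5^1 + 4^1 = -1; S[2] = -9 and -5^2 + 4^2 = -9.
Assume S[j] = -5^j + 4^j for all 1 ≤ j ≤ r, where r ≥ 2.
Then S[r+1] = 9S[r] − 20S[r−1] = 9·(-5^r + 4^r) − 20·(-5^{r−1} + 4^{r−1}) = -(9·5 − 20)5^{r−1} + (9·4 − 20)4^{r−1} = -25·5^{r−1} + 16·4^{r−1} = -5^{r+1} + 4^{r+1}.
This completes the inductive step, so S[k] = -5^k + 4^k for all k ≥ 1.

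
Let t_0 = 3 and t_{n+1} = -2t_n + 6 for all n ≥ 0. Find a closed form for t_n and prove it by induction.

Claim: t_n = (-2)^n + 2.

Base case: t_0 = 3, and (-2)^0 + 2 = 1 + 2 = 3.
Assume t_r = (-2)^r + 2 for some r ≥ 0.
Then t_{r+1} = -2t_r + 6 = -2·((-2)^r + 2) + 6 = -2·(-2)^r − 4 + 6 = (-2)^{r+1} + 2.
Hence t_n = (-2)^n + 2 for every n ≥ 0, by induction.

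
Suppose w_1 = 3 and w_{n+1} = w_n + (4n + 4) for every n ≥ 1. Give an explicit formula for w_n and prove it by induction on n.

Claim: w_n = 2n^2 + 2n − 1.

Base case: w_1 = 3, and 2·1^2 + 2·1 − 1 = 3.
Assume w_m = 2m^2 + 2m − 1.
Then w_{m+1} = w_m + (4m + 4) = (2m^2 + 2m − 1) + (4m + 4) = 2m^2 + 6m + 3,
and 2·(m+1)^2 + 2·(m+1) − 1 = 2m^2 + 6m + 3.
By induction, w_n = 2n^2 + 2n − 1 for all n ≥ 1.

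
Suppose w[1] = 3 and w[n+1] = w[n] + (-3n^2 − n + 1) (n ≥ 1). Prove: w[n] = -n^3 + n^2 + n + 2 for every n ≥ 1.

Base case: w[1] = 3, and -1^3 + 1^2 + 1 + 2 = 3.
Assume w[r] = -r^3 + r^2 + r + 2.
Then w[r+1] = w[r] + (-3r^2 − r + 1) = (-r^3 + r^2 + r + 2) + (-3r^2 − r + 1) = -r^3 − 2r^2 + 3,
and -(r+1)^3 + (r+1)^2 + (r+1) + 2 = -r^3 − 2r^2 + 3.
By induction, w[n] = -n^3 + n^2 + n + 2 for all n ≥ 1.

w[n] = -n^3 + n^2 + n + 2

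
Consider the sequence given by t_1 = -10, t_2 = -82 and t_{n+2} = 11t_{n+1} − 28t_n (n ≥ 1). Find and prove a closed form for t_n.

Claim: t_n = 4^n − 2·7^n.

Base cases: t_1 = -10 and 4^1 − 2·7^1 = -10; t_2 = -82 and 4^2 − 2·7^2 = -82.
Assume t_j = 4^j − 2·7^j for all 1 ≤ j ≤ m, where m ≥ 2.
Then t_{m+1} = 11t_m − 28t_{m−1} = 11·(4^m − 2·7^m) − 28·(4^{m−1} − 2·7^{m−1}) = (11·4 − 28)4^{m−1} − 2·(11·7 − 28)7^{m−1} = 16·4^{m−1} − 98·7^{m−1} = 4^{m+1} − 2·7^{m+1}.
This completes the inductive step, so t_n = 4^n − 2·7^n for all n ≥ 1.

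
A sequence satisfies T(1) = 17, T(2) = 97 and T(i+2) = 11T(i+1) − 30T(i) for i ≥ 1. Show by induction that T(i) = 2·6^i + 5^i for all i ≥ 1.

Base cases: T(1) = 17 and 2·6^1 + 5^1 = 17; T(2) = 97 and 2·6^2 + 5^2 = 97.
Assume T(j) = 2·6^j + 5^j for all 1 ≤ j ≤ r, where r ≥ 2.
Then T(r+1) = 11T(r) − 30T(r−1) = 11·(2·6^r + 5^r) − 30·(2·6^{r−1} + 5^{r−1}) = 2·(11·6 − 30)6^{r−1} + (11·5 − 30)5^{r−1} = 72·6^{r−1} + 25·5^{r−1} = 2·6^{r+1} + 5^{r+1}.
This completes the inductive step, so T(i) = 2·6^i + 5^i for all i ≥ 1.

T(i) = 2·6^i + 5^i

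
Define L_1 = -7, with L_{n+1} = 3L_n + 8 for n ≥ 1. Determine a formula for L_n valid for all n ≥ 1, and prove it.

Claim: L_n = -3^n − 4.

Base case: L_1 = -7, and -3^1 − 4 = -3 − 4 = -7.
Assume L_j = -3^j − 4 for some j ≥ 1.
Then L_{j+1} = 3L_j + 8 = 3·(-3^j − 4) + 8 = -3^{j+1} − 12 + 8 = -3^{j+1} − 4.
Hence L_n = -3^n − 4 for every n ≥ 1, by induction.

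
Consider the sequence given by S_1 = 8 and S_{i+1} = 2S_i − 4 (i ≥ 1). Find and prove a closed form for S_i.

Claim: S_i = 2^{i+1} + 4.

Base case: S_1 = 8, and 2^{1+1} + 4 = 4 + 4 = 8.
Assume S_j = 2^{j+1} + 4 for some j ≥ 1.
Then S_{j+1} = 2S_j − 4 = 2·(2^{j+1} + 4) − 4 = 2^{j+2} + 8 − 4 = 2^{j+2} + 4.
So the formula holds for j+1, and by induction S_i = 2^{i+1} + 4 for all i ≥ 1.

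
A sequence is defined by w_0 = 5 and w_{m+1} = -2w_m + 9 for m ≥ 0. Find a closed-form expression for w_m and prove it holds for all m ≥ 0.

Claim: w_m = 2·(-2)^m + 3.

Base case: w_0 = 5, and 2·(-2)^0 + 3 = 2 + 3 = 5.
Assume w_j = 2·(-2)^j + 3 for some j ≥ 0.
Then w_{j+1} = -2w_j + 9 = -2·(2·(-2)^j + 3) + 9 = -4·(-2)^j − 6 + 9 = 2·(-2)^{j+1} + 3.
By induction, w_m = 2·(-2)^m + 3 for all m ≥ 0.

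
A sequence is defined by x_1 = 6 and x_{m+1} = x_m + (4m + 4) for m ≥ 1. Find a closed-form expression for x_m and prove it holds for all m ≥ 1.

Claim: x_m = 2m^2 + 2m + 2.

Base case: x_1 = 6, and 2·1^2 + 2·1 + 2 = 6.
Assume x_r = 2r^2 + 2r + 2.
Then x_{r+1} = x_r + (4r + 4) = (2r^2 + 2r + 2) + (4r + 4) = 2r^2 + 6r + 6,
and 2·(r+1)^2 + 2·(r+1) + 2 = 2r^2 + 6r + 6.
Hence x_m = 2m^2 + 2m + 2 for every m ≥ 1, by induction.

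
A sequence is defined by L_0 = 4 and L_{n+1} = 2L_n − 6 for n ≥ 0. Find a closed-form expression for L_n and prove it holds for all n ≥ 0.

Claim: L_n = -2^{n+1} + 6.

Base case: L_0 = 4, and -2^{0+1} + 6 = -2 + 6 = 4.
Assume L_j = -2^{j+1} + 6 for some j ≥ 0.
Then L_{j+1} = 2L_j − 6 = 2·(-2^{j+1} + 6) − 6 = -2^{j+2} + 12 − 6 = -2^{j+2} + 6.
So the formula holds for j+1, and by induction L_n = -2^{n+1} + 6 for all n ≥ 0.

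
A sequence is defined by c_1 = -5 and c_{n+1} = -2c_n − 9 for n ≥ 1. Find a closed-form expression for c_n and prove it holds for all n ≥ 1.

Claim: c_n = (-2)^n − 3.

Base case: c_1 = -5, and (-2)^1 − 3 = -2 − 3 = -5.
Assume c_k = (-2)^k − 3 for some k ≥ 1.
Then c_{k+1} = -2c_k − 9 = -2·((-2)^k − 3) − 9 = -2·(-2)^k + 6 − 9 = (-2)^{k+1} − 3.
So the formula holds for k+1, and by induction c_n = (-2)^n − 3 for all n ≥ 1.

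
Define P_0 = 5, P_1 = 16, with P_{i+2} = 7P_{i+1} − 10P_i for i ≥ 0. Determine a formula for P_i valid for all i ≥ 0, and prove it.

Claim: P_i = 3·2^i + 2·5^i.

Base cases: P_0 = 5 and 3·2^0 + 2·5^0 = 5; P_1 = 16 and 3·2^1 + 2·5^1 = 16.
Assume P_j = 3·2^j + 2·5^j for all 0 ≤ j ≤ k, where k ≥ 1.
Then P_{k+1} = 7P_k − 10P_{k−1} = 7·(3·2^k + 2·5^k) − 10·(3·2^{k−1} + 2·5^{k−1}) = 3·(7·2 − 10)2^{k−1} + 2·(7·5 − 10)5^{k−1} = 12·2^{k−1} + 50·5^{k−1} = 3·2^{k+1} + 2·5^{k+1}.
So the formula holds for k+1, and by strong induction P_i = 3·2^i + 2·5^i for all i ≥ 0.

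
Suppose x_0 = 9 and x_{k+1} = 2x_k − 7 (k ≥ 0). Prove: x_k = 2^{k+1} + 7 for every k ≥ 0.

Base case: x_0 = 9, and 2^{0+1} + 7 = 2 + 7 = 9.
Assume x_r = 2^{r+1} + 7 for some r ≥ 0.
Then x_{r+1} = 2x_r − 7 = 2·(2^{r+1} + 7) − 7 = 2^{r+2} + 14 − 7 = 2^{r+2} + 7.
So the formula holds for r+1, and by induction x_k = 2^{k+1} + 7 for all k ≥ 0.

x_k = 2^{k+1} + 7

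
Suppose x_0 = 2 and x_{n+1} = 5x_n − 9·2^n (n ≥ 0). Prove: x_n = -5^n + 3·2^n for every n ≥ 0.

Base case: x_0 = 2, and -5^0 + 3·2^0 = -1 + 3 = 2.
Assume x_k = -5^k + 3·2^k for some k ≥ 0.
Then x_{k+1} = 5x_k − 9·2^k = 5·(-5^k + 3·2^k) − 9·2^k = -5^{k+1} + 15·2^k − 9·2^k = -5^{k+1} + 6·2^k = -5^{k+1} + 3·2^{k+1}.
This completes the inductive step, so x_n = -5^n + 3·2^n for all n ≥ 0.

x_n = -5^n + 3·2^n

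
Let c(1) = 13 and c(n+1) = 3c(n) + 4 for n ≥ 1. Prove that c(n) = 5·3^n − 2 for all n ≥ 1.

Base case: c(1) = 13, and 5·3^1 − 2 = 15 − 2 = 13.
Assume c(k) = 5·3^k − 2 for some k ≥ 1.
Then c(k+1) = 3c(k) + 4 = 3·(5·3^k − 2) + 4 = 15·3^k − 6 + 4 = 5·3^{k+1} − 2.
So the formula holds for k+1, and by induction c(n) = 5·3^n − 2 for all n ≥ 1.

c(n) = 5·3^n − 2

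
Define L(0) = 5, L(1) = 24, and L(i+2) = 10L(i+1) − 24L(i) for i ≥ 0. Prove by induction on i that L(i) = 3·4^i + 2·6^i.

Base cases: L(0) = 5 and 3·4^0 + 2·6^0 = 5; L(1) = 24 and 3·4^1 + 2·6^1 = 24.
Assume L(j) = 3·4^j + 2·6^j for all 0 ≤ j ≤ k, where k ≥ 1.
Then L(k+1) = 10L(k) − 24L(k−1) = 10·(3·4^k + 2·6^k) − 24·(3·4^{k−1} + 2·6^{k−1}) = 3·(10·4 − 24)4^{k−1} + 2·(10·6 − 24)6^{k−1} = 48·4^{k−1} + 72·6^{k−1} = 3·4^{k+1} + 2·6^{k+1}.
Hence L(i) = 3·4^i + 2·6^i for every i ≥ 0, by strong induction.

L(i) = 3·4^i + 2·6^i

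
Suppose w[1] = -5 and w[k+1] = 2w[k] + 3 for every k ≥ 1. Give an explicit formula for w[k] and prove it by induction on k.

Claim: w[k] = -2^k − 3.

Base case: w[1] = -5, and -2^1 − 3 = -2 − 3 = -5.
Assume w[m] = -2^m − 3 for some m ≥ 1.
Then w[m+1] = 2w[m] + 3 = 2·(-2^m − 3) + 3 = -2^{m+1} − 6 + 3 = -2^{m+1} − 3.
By induction, w[k] = -2^k − 3 for all k ≥ 1.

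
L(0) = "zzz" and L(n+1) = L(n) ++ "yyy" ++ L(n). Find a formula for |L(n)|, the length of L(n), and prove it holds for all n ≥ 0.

Claim: |L(n)| = 6·2^n − 3.

Base case: |L(0)| = 3, and 6·2^0 − 3 = 3.
Assume |L(j)| = 6·2^j − 3.
Then |L(j+1)| = |L(j)| + 3 + |L(j)| = 2|L(j)| + 3 = 2(6·2^j − 3) + 3 = 6·2^{j+1} − 6 + 3 = 6·2^{j+1} − 3.
So the formula holds for j+1, and by induction |L(n)| = 6·2^n − 3 for all n ≥ 0.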